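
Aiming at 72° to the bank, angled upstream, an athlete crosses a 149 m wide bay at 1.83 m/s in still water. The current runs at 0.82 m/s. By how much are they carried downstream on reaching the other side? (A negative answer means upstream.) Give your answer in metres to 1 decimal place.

21.8 m

Perpendicular speed = 1.740 m/s; crossing time = 149 / 1.740 = 85.611 s.
Net downstream speed = 0.254 m/s.
Drift = 0.254 × 85.611 = 21.788 m (downstream).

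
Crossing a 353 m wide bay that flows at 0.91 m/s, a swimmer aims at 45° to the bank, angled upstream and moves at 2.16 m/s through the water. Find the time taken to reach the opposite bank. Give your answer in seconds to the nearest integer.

The component of the swimmer's velocity perpendicular to the bank is 2.16 × sin 45° = 1.527 m/s.
The current is parallel to the bank, so it does not affect the crossing time.
Time = 353 / 1.527 = 231.119 s.

231 s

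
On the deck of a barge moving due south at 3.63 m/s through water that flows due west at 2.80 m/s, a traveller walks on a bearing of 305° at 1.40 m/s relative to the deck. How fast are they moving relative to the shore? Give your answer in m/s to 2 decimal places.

4.85 m/s

In east/north components (m/s): traveller relative to barge = (-1.147, 0.803); barge relative to water = (0.000, -3.630); water relative to ground = (-2.800, 0.000).
Sum = (-3.947, -2.827) m/s.
Speed = |(-3.947, -2.827)| = 4.855 m/s.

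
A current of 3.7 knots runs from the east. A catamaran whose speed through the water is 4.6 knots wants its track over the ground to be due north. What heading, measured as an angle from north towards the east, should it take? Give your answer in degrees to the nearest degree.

The current pushes perpendicular to the desired track; the heading must have a component into the current equal to 3.7 knots: 4.6 sin θ = 3.7.
sin θ = 0.8043, so θ = 53.547°.

54°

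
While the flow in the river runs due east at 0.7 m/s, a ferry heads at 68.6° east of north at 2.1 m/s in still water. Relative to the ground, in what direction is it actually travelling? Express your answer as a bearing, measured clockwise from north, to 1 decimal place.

073.9°

Taking east as x and north as y: velocity relative to the water = (1.955, 0.766) m/s; the water relative to ground = (0.700, 0.000) m/s.
Velocity relative to ground = (1.955, 0.766) + (0.700, 0.000) = (2.655, 0.766) m/s.
Bearing = atan2(2.66, 0.77) = 73.90° clockwise from north.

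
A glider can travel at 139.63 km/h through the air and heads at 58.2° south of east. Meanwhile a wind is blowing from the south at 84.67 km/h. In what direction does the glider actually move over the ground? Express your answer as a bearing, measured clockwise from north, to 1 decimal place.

Taking east as x and north as y: velocity relative to the air = (73.579, -118.671) km/h; the air relative to ground = (0.000, 84.670) km/h.
Velocity relative to ground = (73.579, -118.671) + (0.000, 84.670) = (73.579, -34.001) km/h.
Bearing = atan2(73.58, -34.00) = 114.80° clockwise from north.

114.8°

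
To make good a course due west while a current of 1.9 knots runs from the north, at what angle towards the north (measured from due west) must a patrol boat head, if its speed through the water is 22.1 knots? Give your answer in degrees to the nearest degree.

5°

The current pushes perpendicular to the desired track; the heading must have a component into the current equal to 1.9 knots: 22.1 sin θ = 1.9.
sin θ = 0.0860, so θ = 4.932°.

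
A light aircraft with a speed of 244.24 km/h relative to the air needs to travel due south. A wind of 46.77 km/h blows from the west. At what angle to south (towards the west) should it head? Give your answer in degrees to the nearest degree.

11°

The wind pushes perpendicular to the desired track; the heading must have a component into the wind equal to 46.77 km/h: 244.24 sin θ = 46.77.
sin θ = 0.1915, so θ = 11.040°.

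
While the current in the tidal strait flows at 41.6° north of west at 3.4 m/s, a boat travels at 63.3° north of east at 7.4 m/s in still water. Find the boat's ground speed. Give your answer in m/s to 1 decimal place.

Taking east as x and north as y: velocity relative to the water = (3.325, 6.611) m/s; the water relative to ground = (-2.543, 2.257) m/s.
Velocity relative to ground = (3.325, 6.611) + (-2.543, 2.257) = (0.782, 8.868) m/s.
Speed = |(0.782, 8.868)| = 8.903 m/s.

8.9 m/s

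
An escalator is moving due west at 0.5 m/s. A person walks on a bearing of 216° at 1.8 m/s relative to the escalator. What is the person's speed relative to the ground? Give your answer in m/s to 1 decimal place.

2.1 m/s

Taking east as x and north as y: escalator velocity = (-0.500, 0.000) m/s; person velocity relative to escalator = (-1.058, -1.456) m/s.
Velocity relative to ground = (-0.500, 0.000) + (-1.058, -1.456) = (-1.558, -1.456) m/s.
Speed = |(-1.558, -1.456)| = 2.133 m/s.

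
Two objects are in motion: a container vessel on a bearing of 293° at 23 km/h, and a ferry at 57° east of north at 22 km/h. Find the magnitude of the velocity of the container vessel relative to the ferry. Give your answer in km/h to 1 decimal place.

Taking east as x and north as y: container vessel velocity = (-21.172, 8.987) km/h; ferry velocity = (18.451, 11.982) km/h.
Velocity of container vessel relative to ferry = (-21.172, 8.987) − (18.451, 11.982) = (-39.622, -2.995) km/h.
Magnitude = |(-39.622, -2.995)| = 39.735 km/h.

39.7 km/h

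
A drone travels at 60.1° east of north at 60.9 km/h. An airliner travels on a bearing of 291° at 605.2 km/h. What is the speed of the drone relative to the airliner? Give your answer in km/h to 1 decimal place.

645.3 km/h

Taking east as x and north as y: drone velocity = (52.794, 30.358) km/h; airliner velocity = (-565.003, 216.884) km/h.
Velocity of drone relative to airliner = (52.794, 30.358) − (-565.003, 216.884) = (617.797, -186.526) km/h.
Magnitude = |(617.797, -186.526)| = 645.341 km/h.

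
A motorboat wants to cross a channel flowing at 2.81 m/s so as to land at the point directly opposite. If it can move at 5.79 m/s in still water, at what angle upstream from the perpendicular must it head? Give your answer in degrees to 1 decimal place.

29.0°

To cancel the current, the upstream component of the motorboat's velocity must equal the flow: 5.79 sin θ = 2.81.
sin θ = 2.81 / 5.79 = 0.4853.
θ = arcsin(0.4853) = 29.033°.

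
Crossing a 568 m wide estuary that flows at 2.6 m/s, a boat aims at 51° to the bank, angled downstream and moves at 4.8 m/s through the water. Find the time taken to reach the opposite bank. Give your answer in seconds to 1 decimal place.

152.3 s

The component of the boat's velocity perpendicular to the bank is 4.8 × sin 51° = 3.730 m/s.
The current is parallel to the bank, so it does not affect the crossing time.
Time = 568 / 3.730 = 152.267 s.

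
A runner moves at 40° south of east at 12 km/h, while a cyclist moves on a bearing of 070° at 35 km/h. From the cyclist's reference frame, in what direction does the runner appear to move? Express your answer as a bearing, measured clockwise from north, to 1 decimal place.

230.3°

Taking east as x and north as y: runner velocity = (9.193, -7.713) km/h; cyclist velocity = (32.889, 11.971) km/h.
Velocity of runner relative to cyclist = (9.193, -7.713) − (32.889, 11.971) = (-23.697, -19.684) km/h.
Bearing = atan2(-23.70, -19.68) = 230.28° clockwise from north.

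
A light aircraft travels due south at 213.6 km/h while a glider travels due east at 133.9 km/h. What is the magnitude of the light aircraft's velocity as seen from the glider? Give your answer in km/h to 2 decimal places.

252.10 km/h

Taking east as x and north as y: light aircraft velocity = (0.000, -213.600) km/h; glider velocity = (133.900, 0.000) km/h.
Velocity of light aircraft relative to glider = (0.000, -213.600) − (133.900, 0.000) = (-133.900, -213.600) km/h.
Magnitude = |(-133.900, -213.600)| = 252.100 km/h.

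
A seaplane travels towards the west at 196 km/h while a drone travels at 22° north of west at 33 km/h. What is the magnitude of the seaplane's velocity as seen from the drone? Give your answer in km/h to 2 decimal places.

165.86 km/h

Taking east as x and north as y: seaplane velocity = (-196.000, 0.000) km/h; drone velocity = (-30.597, 12.362) km/h.
Velocity of seaplane relative to drone = (-196.000, 0.000) − (-30.597, 12.362) = (-165.403, -12.362) km/h.
Magnitude = |(-165.403, -12.362)| = 165.864 km/h.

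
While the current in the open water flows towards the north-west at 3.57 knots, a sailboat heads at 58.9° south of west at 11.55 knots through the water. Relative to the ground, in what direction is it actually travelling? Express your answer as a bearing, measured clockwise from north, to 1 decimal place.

229.1°

Taking east as x and north as y: velocity relative to the water = (-5.966, -9.890) knots; the water relative to ground = (-2.524, 2.524) knots.
Velocity relative to ground = (-5.966, -9.890) + (-2.524, 2.524) = (-8.490, -7.366) knots.
Bearing = atan2(-8.49, -7.37) = 229.06° clockwise from north.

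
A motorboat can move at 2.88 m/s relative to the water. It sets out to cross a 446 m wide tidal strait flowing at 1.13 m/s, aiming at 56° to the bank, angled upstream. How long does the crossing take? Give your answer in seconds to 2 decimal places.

186.80 s

The component of the motorboat's velocity perpendicular to the bank is 2.88 × sin 56° = 2.388 m/s.
Only the cross-stream component determines the crossing time; the current contributes nothing perpendicular to the bank.
Time = 446 / 2.388 = 186.796 s.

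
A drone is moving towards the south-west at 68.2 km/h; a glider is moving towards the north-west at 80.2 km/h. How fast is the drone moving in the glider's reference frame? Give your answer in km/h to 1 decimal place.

Taking east as x and north as y: drone velocity = (-48.225, -48.225) km/h; glider velocity = (-56.710, 56.710) km/h.
Velocity of drone relative to glider = (-48.225, -48.225) − (-56.710, 56.710) = (8.485, -104.935) km/h.
Magnitude = |(8.485, -104.935)| = 105.277 km/h.

105.3 km/h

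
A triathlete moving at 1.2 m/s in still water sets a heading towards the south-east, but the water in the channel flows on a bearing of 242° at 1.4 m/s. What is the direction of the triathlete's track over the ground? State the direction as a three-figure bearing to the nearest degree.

Taking east as x and north as y: velocity relative to the water = (0.849, -0.849) m/s; the water relative to ground = (-1.236, -0.657) m/s.
Velocity relative to ground = (0.849, -0.849) + (-1.236, -0.657) = (-0.388, -1.506) m/s.
Bearing = atan2(-0.39, -1.51) = 194.43° clockwise from north.

194°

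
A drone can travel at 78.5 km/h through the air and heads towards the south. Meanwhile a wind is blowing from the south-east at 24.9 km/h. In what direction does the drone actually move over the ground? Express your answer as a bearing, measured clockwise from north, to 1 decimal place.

196.1°

Taking east as x and north as y: velocity relative to the air = (0.000, -78.500) km/h; the air relative to ground = (-17.607, 17.607) km/h.
Velocity relative to ground = (0.000, -78.500) + (-17.607, 17.607) = (-17.607, -60.893) km/h.
Bearing = atan2(-17.61, -60.89) = 196.13° clockwise from north.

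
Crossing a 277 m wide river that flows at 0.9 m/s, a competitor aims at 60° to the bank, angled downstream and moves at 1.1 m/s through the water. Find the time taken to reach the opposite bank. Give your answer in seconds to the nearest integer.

291 s

The component of the competitor's velocity perpendicular to the bank is 1.1 × sin 60° = 0.953 m/s.
Only the cross-stream component determines the crossing time; the current contributes nothing perpendicular to the bank.
Time = 277 / 0.953 = 290.775 s.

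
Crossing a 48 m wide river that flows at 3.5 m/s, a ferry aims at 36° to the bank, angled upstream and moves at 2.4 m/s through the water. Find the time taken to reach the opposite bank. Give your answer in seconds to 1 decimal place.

The component of the ferry's velocity perpendicular to the bank is 2.4 × sin 36° = 1.411 m/s.
Only the cross-stream component determines the crossing time; the current contributes nothing perpendicular to the bank.
Time = 48 / 1.411 = 34.026 s.

34.0 s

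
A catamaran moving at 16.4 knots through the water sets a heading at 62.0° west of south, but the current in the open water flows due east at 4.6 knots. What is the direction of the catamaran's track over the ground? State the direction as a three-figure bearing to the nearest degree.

232°

Taking east as x and north as y: velocity relative to the water = (-14.480, -7.699) knots; the water relative to ground = (4.600, 0.000) knots.
Velocity relative to ground = (-14.480, -7.699) + (4.600, 0.000) = (-9.880, -7.699) knots.
Bearing = atan2(-9.88, -7.70) = 232.07° clockwise from north.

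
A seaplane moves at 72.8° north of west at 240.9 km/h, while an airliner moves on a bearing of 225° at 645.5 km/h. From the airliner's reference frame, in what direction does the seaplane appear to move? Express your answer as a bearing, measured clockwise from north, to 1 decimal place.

029.3°

Taking east as x and north as y: seaplane velocity = (-71.236, 230.127) km/h; airliner velocity = (-456.437, -456.437) km/h.
Velocity of seaplane relative to airliner = (-71.236, 230.127) − (-456.437, -456.437) = (385.201, 686.564) km/h.
Bearing = atan2(385.20, 686.56) = 29.29° clockwise from north.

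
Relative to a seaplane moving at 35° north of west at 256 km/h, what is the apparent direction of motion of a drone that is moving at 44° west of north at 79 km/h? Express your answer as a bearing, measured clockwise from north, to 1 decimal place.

120.2°

Taking east as x and north as y: drone velocity = (-54.878, 56.828) km/h; seaplane velocity = (-209.703, 146.836) km/h.
Velocity of drone relative to seaplane = (-54.878, 56.828) − (-209.703, 146.836) = (154.825, -90.008) km/h.
Bearing = atan2(154.82, -90.01) = 120.17° clockwise from north.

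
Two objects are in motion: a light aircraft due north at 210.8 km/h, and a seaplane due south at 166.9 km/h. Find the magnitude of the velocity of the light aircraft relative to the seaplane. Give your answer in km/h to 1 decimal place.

377.7 km/h

Taking east as x and north as y: light aircraft velocity = (0.000, 210.800) km/h; seaplane velocity = (0.000, -166.900) km/h.
Velocity of light aircraft relative to seaplane = (0.000, 210.800) − (0.000, -166.900) = (0.000, 377.700) km/h.
Magnitude = |(0.000, 377.700)| = 377.700 km/h.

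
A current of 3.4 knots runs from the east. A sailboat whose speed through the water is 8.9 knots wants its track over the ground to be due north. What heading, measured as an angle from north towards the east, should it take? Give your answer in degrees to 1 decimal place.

The current pushes perpendicular to the desired track; the heading must have a component into the current equal to 3.4 knots: 8.9 sin θ = 3.4.
sin θ = 0.3820, so θ = 22.459°.

22.5°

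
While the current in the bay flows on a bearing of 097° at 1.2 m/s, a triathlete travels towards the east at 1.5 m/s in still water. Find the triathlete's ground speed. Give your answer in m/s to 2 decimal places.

2.70 m/s

Taking east as x and north as y: velocity relative to the water = (1.500, 0.000) m/s; the water relative to ground = (1.191, -0.146) m/s.
Velocity relative to ground = (1.500, 0.000) + (1.191, -0.146) = (2.691, -0.146) m/s.
Speed = |(2.691, -0.146)| = 2.695 m/s.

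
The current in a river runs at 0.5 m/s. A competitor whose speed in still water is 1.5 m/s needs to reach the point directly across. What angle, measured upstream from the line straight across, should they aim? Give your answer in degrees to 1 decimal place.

19.5°

To cancel the current, the upstream component of the competitor's velocity must equal the flow: 1.5 sin θ = 0.5.
sin θ = 0.5 / 1.5 = 0.3333.
θ = arcsin(0.3333) = 19.471°.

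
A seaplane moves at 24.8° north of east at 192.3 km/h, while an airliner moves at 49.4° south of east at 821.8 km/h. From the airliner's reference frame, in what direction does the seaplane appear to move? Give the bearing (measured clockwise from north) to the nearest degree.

Taking east as x and north as y: seaplane velocity = (174.566, 80.661) km/h; airliner velocity = (534.806, -623.969) km/h.
Velocity of seaplane relative to airliner = (174.566, 80.661) − (534.806, -623.969) = (-360.241, 704.630) km/h.
Bearing = atan2(-360.24, 704.63) = 332.92° clockwise from north.

333°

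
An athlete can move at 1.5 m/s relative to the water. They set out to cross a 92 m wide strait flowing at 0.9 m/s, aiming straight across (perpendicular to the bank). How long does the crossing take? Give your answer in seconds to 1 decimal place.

61.3 s

The component of the athlete's velocity perpendicular to the bank is 1.5 m/s.
Only the cross-stream component determines the crossing time; the current contributes nothing perpendicular to the bank.
Time = 92 / 1.500 = 61.333 s.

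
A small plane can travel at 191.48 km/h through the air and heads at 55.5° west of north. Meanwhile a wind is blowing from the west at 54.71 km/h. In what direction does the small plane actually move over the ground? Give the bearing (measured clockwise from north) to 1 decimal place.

Taking east as x and north as y: velocity relative to the air = (-157.804, 108.455) km/h; the air relative to ground = (54.710, 0.000) km/h.
Velocity relative to ground = (-157.804, 108.455) + (54.710, 0.000) = (-103.094, 108.455) km/h.
Bearing = atan2(-103.09, 108.46) = 316.45° clockwise from north.

316.5°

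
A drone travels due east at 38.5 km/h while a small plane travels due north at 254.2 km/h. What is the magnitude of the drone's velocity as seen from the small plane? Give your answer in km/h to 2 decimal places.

Taking east as x and north as y: drone velocity = (38.500, 0.000) km/h; small plane velocity = (0.000, 254.200) km/h.
Velocity of drone relative to small plane = (38.500, 0.000) − (0.000, 254.200) = (38.500, -254.200) km/h.
Magnitude = |(38.500, -254.200)| = 257.099 km/h.

257.10 km/h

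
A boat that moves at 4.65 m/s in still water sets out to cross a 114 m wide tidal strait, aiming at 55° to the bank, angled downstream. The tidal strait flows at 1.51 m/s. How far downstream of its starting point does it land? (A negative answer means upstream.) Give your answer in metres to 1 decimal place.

Perpendicular speed = 3.809 m/s; crossing time = 114 / 3.809 = 29.929 s.
Net downstream speed = 4.177 m/s.
Drift = 4.177 × 29.929 = 125.016 m (downstream).

125.0 m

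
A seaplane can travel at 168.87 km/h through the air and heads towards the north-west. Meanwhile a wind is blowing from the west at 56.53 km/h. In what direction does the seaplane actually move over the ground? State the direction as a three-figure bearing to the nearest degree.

332°

Taking east as x and north as y: velocity relative to the air = (-119.409, 119.409) km/h; the air relative to ground = (56.530, 0.000) km/h.
Velocity relative to ground = (-119.409, 119.409) + (56.530, 0.000) = (-62.879, 119.409) km/h.
Bearing = atan2(-62.88, 119.41) = 332.23° clockwise from north.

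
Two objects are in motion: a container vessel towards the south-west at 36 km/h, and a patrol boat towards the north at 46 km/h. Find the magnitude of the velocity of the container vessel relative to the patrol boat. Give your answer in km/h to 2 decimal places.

75.85 km/h

Taking east as x and north as y: container vessel velocity = (-25.456, -25.456) km/h; patrol boat velocity = (0.000, 46.000) km/h.
Velocity of container vessel relative to patrol boat = (-25.456, -25.456) − (0.000, 46.000) = (-25.456, -71.456) km/h.
Magnitude = |(-25.456, -71.456)| = 75.855 km/h.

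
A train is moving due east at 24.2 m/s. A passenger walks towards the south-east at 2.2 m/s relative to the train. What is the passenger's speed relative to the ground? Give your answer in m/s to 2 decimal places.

25.80 m/s

Taking east as x and north as y: train velocity = (24.200, 0.000) m/s; passenger velocity relative to train = (1.556, -1.556) m/s.
Velocity relative to ground = (24.200, 0.000) + (1.556, -1.556) = (25.756, -1.556) m/s.
Speed = |(25.756, -1.556)| = 25.803 m/s.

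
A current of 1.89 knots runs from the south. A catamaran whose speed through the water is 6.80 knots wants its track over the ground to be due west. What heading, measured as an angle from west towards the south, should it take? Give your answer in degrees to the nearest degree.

16°

The current pushes perpendicular to the desired track; the heading must have a component into the current equal to 1.89 knots: 6.80 sin θ = 1.89.
sin θ = 0.2779, so θ = 16.137°.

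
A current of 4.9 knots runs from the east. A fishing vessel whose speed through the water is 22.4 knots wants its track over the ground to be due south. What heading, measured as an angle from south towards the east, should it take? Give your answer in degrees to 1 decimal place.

12.6°

The current pushes perpendicular to the desired track; the heading must have a component into the current equal to 4.9 knots: 22.4 sin θ = 4.9.
sin θ = 0.2188, so θ = 12.636°.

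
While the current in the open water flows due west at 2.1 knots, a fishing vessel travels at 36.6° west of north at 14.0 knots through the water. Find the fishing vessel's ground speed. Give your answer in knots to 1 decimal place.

15.3 knots

Taking east as x and north as y: velocity relative to the water = (-8.347, 11.239) knots; the water relative to ground = (-2.100, 0.000) knots.
Velocity relative to ground = (-8.347, 11.239) + (-2.100, 0.000) = (-10.447, 11.239) knots.
Speed = |(-10.447, 11.239)| = 15.345 knots.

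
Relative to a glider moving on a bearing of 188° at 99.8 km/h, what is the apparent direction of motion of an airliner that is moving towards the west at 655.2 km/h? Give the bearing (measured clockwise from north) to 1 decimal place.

278.8°

Taking east as x and north as y: airliner velocity = (-655.200, 0.000) km/h; glider velocity = (-13.889, -98.829) km/h.
Velocity of airliner relative to glider = (-655.200, 0.000) − (-13.889, -98.829) = (-641.311, 98.829) km/h.
Bearing = atan2(-641.31, 98.83) = 278.76° clockwise from north.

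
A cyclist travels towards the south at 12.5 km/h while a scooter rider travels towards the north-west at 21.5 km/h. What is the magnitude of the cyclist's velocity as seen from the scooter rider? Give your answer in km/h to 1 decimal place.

31.6 km/h

Taking east as x and north as y: cyclist velocity = (0.000, -12.500) km/h; scooter rider velocity = (-15.203, 15.203) km/h.
Velocity of cyclist relative to scooter rider = (0.000, -12.500) − (-15.203, 15.203) = (15.203, -27.703) km/h.
Magnitude = |(15.203, -27.703)| = 31.600 km/h.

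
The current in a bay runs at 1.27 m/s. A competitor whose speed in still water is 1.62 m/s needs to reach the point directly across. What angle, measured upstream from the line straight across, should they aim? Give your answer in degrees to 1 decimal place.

To cancel the current, the upstream component of the competitor's velocity must equal the flow: 1.62 sin θ = 1.27.
sin θ = 1.27 / 1.62 = 0.7840.
θ = arcsin(0.7840) = 51.624°.

51.6°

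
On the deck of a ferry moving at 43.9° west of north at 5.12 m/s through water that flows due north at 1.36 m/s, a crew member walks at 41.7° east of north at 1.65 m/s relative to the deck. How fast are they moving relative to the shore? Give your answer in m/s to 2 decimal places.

In east/north components (m/s): crew member relative to ferry = (1.098, 1.232); ferry relative to water = (-3.550, 3.689); water relative to ground = (0.000, 1.360).
Sum = (-2.453, 6.281) m/s.
Speed = |(-2.453, 6.281)| = 6.743 m/s.

6.74 m/s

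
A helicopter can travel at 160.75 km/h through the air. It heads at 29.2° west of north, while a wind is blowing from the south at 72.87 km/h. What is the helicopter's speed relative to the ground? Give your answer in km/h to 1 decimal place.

Taking east as x and north as y: velocity relative to the air = (-78.423, 140.322) km/h; the air relative to ground = (0.000, 72.870) km/h.
Velocity relative to ground = (-78.423, 140.322) + (0.000, 72.870) = (-78.423, 213.192) km/h.
Speed = |(-78.423, 213.192)| = 227.159 km/h.

227.2 km/h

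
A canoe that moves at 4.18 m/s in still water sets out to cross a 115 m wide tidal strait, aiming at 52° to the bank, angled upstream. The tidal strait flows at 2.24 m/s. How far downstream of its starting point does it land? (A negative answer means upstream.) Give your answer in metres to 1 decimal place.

Perpendicular speed = 3.294 m/s; crossing time = 115 / 3.294 = 34.913 s.
Net downstream speed = -0.333 m/s.
Drift = -0.333 × 34.913 = -11.642 m (upstream).

-11.6 m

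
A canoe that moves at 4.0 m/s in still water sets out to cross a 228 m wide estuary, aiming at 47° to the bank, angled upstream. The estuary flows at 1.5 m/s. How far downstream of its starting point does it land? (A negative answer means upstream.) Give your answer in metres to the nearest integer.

-96 m

Perpendicular speed = 2.925 m/s; crossing time = 228 / 2.925 = 77.938 s.
Net downstream speed = -1.228 m/s.
Drift = -1.228 × 77.938 = -95.707 m (upstream).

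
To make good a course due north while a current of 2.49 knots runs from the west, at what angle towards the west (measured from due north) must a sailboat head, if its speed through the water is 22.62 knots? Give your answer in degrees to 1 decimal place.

The current pushes perpendicular to the desired track; the heading must have a component into the current equal to 2.49 knots: 22.62 sin θ = 2.49.
sin θ = 0.1101, so θ = 6.320°.

6.3°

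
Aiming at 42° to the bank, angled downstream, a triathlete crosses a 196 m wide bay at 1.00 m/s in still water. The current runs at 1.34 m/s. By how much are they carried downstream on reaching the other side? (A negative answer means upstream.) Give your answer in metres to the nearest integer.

610 m

Perpendicular speed = 0.669 m/s; crossing time = 196 / 0.669 = 292.917 s.
Net downstream speed = 2.083 m/s.
Drift = 2.083 × 292.917 = 610.189 m (downstream).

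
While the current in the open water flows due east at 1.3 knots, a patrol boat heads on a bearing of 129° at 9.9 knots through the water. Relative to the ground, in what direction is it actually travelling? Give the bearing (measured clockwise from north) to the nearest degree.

Taking east as x and north as y: velocity relative to the water = (7.694, -6.230) knots; the water relative to ground = (1.300, 0.000) knots.
Velocity relative to ground = (7.694, -6.230) + (1.300, 0.000) = (8.994, -6.230) knots.
Bearing = atan2(8.99, -6.23) = 124.71° clockwise from north.

125°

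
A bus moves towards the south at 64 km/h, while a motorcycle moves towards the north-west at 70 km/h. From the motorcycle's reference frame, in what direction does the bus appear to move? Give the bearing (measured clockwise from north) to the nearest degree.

Taking east as x and north as y: bus velocity = (0.000, -64.000) km/h; motorcycle velocity = (-49.497, 49.497) km/h.
Velocity of bus relative to motorcycle = (0.000, -64.000) − (-49.497, 49.497) = (49.497, -113.497) km/h.
Bearing = atan2(49.50, -113.50) = 156.44° clockwise from north.

156°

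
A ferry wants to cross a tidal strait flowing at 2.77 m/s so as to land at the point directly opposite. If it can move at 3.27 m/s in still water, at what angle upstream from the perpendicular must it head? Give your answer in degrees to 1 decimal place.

57.9°

To cancel the current, the upstream component of the ferry's velocity must equal the flow: 3.27 sin θ = 2.77.
sin θ = 2.77 / 3.27 = 0.8471.
θ = arcsin(0.8471) = 57.897°.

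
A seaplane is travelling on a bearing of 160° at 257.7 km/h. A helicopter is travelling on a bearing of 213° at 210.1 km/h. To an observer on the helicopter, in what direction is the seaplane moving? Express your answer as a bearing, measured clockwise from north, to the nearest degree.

Taking east as x and north as y: seaplane velocity = (88.139, -242.159) km/h; helicopter velocity = (-114.429, -176.205) km/h.
Velocity of seaplane relative to helicopter = (88.139, -242.159) − (-114.429, -176.205) = (202.567, -65.954) km/h.
Bearing = atan2(202.57, -65.95) = 108.03° clockwise from north.

108°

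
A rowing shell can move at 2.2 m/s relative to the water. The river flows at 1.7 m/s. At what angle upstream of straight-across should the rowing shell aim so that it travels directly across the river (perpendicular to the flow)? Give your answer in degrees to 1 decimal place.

50.6°

To cancel the current, the upstream component of the rowing shell's velocity must equal the flow: 2.2 sin θ = 1.7.
sin θ = 1.7 / 2.2 = 0.7727.
θ = arcsin(0.7727) = 50.599°.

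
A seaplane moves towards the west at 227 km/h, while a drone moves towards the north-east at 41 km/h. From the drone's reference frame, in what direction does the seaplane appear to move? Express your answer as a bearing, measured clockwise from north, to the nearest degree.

Taking east as x and north as y: seaplane velocity = (-227.000, 0.000) km/h; drone velocity = (28.991, 28.991) km/h.
Velocity of seaplane relative to drone = (-227.000, 0.000) − (28.991, 28.991) = (-255.991, -28.991) km/h.
Bearing = atan2(-255.99, -28.99) = 263.54° clockwise from north.

264°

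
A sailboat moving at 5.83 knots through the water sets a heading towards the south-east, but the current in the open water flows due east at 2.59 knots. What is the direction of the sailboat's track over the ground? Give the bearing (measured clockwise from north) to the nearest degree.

Taking east as x and north as y: velocity relative to the water = (4.122, -4.122) knots; the water relative to ground = (2.590, 0.000) knots.
Velocity relative to ground = (4.122, -4.122) + (2.590, 0.000) = (6.712, -4.122) knots.
Bearing = atan2(6.71, -4.12) = 121.56° clockwise from north.

122°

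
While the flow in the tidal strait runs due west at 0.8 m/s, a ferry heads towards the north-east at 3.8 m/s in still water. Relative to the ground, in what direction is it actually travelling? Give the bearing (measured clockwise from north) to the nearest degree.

Taking east as x and north as y: velocity relative to the water = (2.687, 2.687) m/s; the water relative to ground = (-0.800, 0.000) m/s.
Velocity relative to ground = (2.687, 2.687) + (-0.800, 0.000) = (1.887, 2.687) m/s.
Bearing = atan2(1.89, 2.69) = 35.08° clockwise from north.

035°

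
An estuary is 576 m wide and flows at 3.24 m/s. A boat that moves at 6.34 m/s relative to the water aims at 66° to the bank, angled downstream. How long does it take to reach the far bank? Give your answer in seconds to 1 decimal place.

99.4 s

The component of the boat's velocity perpendicular to the bank is 6.34 × sin 66° = 5.792 m/s.
Only the cross-stream component determines the crossing time; the current contributes nothing perpendicular to the bank.
Time = 576 / 5.792 = 99.450 s.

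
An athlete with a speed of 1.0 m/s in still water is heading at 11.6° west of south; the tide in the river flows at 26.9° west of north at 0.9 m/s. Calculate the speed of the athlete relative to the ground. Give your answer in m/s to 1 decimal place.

0.6 m/s

Taking east as x and north as y: velocity relative to the water = (-0.201, -0.980) m/s; the water relative to ground = (-0.407, 0.803) m/s.
Velocity relative to ground = (-0.201, -0.980) + (-0.407, 0.803) = (-0.608, -0.177) m/s.
Speed = |(-0.608, -0.177)| = 0.633 m/s.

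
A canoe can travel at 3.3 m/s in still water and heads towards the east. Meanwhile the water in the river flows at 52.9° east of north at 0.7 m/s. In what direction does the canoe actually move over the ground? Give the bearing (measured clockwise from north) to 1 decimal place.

Taking east as x and north as y: velocity relative to the water = (3.300, 0.000) m/s; the water relative to ground = (0.558, 0.422) m/s.
Velocity relative to ground = (3.300, 0.000) + (0.558, 0.422) = (3.858, 0.422) m/s.
Bearing = atan2(3.86, 0.42) = 83.75° clockwise from north.

083.8°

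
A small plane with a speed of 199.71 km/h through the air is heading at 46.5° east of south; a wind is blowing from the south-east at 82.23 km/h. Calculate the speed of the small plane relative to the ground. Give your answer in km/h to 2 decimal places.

117.53 km/h

Taking east as x and north as y: velocity relative to the air = (144.865, -137.471) km/h; the air relative to ground = (-58.145, 58.145) km/h.
Velocity relative to ground = (144.865, -137.471) + (-58.145, 58.145) = (86.719, -79.326) km/h.
Speed = |(86.719, -79.326)| = 117.528 km/h.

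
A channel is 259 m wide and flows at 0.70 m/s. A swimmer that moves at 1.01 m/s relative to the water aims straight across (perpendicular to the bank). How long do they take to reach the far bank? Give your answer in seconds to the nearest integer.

256 s

The component of the swimmer's velocity perpendicular to the bank is 1.01 m/s.
The flow acts along the bank and has no component across it.
Time = 259 / 1.010 = 256.436 s.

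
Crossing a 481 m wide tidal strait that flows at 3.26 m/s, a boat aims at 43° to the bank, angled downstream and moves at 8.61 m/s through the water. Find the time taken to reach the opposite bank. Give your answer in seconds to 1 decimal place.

The component of the boat's velocity perpendicular to the bank is 8.61 × sin 43° = 5.872 m/s.
The current is parallel to the bank, so it does not affect the crossing time.
Time = 481 / 5.872 = 81.914 s.

81.9 s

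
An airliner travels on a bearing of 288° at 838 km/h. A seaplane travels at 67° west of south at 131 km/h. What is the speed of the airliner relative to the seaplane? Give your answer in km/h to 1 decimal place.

Taking east as x and north as y: airliner velocity = (-796.985, 258.956) km/h; seaplane velocity = (-120.586, -51.186) km/h.
Velocity of airliner relative to seaplane = (-796.985, 258.956) − (-120.586, -51.186) = (-676.399, 310.142) km/h.
Magnitude = |(-676.399, 310.142)| = 744.113 km/h.

744.1 km/h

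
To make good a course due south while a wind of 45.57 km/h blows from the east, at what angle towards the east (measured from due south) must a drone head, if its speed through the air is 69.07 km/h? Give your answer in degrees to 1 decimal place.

41.3°

The wind pushes perpendicular to the desired track; the heading must have a component into the wind equal to 45.57 km/h: 69.07 sin θ = 45.57.
sin θ = 0.6598, so θ = 41.282°.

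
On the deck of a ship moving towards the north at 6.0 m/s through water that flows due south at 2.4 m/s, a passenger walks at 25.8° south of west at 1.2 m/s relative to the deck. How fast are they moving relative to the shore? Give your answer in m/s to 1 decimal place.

In east/north components (m/s): passenger relative to ship = (-1.080, -0.522); ship relative to water = (0.000, 6.000); water relative to ground = (0.000, -2.400).
Sum = (-1.080, 3.078) m/s.
Speed = |(-1.080, 3.078)| = 3.262 m/s.

3.3 m/s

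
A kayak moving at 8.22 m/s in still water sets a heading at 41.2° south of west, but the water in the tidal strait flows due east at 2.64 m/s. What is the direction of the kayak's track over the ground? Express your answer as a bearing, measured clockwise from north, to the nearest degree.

Taking east as x and north as y: velocity relative to the water = (-6.185, -5.414) m/s; the water relative to ground = (2.640, 0.000) m/s.
Velocity relative to ground = (-6.185, -5.414) + (2.640, 0.000) = (-3.545, -5.414) m/s.
Bearing = atan2(-3.54, -5.41) = 213.21° clockwise from north.

213°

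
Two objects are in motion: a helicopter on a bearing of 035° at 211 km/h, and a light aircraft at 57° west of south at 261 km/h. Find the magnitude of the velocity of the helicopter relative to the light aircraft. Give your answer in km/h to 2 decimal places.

463.43 km/h

Taking east as x and north as y: helicopter velocity = (121.025, 172.841) km/h; light aircraft velocity = (-218.893, -142.151) km/h.
Velocity of helicopter relative to light aircraft = (121.025, 172.841) − (-218.893, -142.151) = (339.918, 314.992) km/h.
Magnitude = |(339.918, 314.992)| = 463.426 km/h.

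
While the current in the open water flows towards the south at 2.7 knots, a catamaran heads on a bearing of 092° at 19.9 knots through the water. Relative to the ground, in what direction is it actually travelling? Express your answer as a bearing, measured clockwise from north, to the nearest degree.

100°

Taking east as x and north as y: velocity relative to the water = (19.888, -0.694) knots; the water relative to ground = (0.000, -2.700) knots.
Velocity relative to ground = (19.888, -0.694) + (0.000, -2.700) = (19.888, -3.394) knots.
Bearing = atan2(19.89, -3.39) = 99.69° clockwise from north.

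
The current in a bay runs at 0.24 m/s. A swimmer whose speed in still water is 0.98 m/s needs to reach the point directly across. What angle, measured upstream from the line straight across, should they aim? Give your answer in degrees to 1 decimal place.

14.2°

To cancel the current, the upstream component of the swimmer's velocity must equal the flow: 0.98 sin θ = 0.24.
sin θ = 0.24 / 0.98 = 0.2449.
θ = arcsin(0.2449) = 14.176°.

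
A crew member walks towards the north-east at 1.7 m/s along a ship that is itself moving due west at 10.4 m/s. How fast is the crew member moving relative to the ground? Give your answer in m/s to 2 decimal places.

Taking east as x and north as y: ship velocity = (-10.400, 0.000) m/s; crew member velocity relative to ship = (1.202, 1.202) m/s.
Velocity relative to ground = (-10.400, 0.000) + (1.202, 1.202) = (-9.198, 1.202) m/s.
Speed = |(-9.198, 1.202)| = 9.276 m/s.

9.28 m/s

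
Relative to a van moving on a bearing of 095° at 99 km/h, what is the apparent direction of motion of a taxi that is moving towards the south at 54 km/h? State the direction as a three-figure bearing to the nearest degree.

245°

Taking east as x and north as y: taxi velocity = (0.000, -54.000) km/h; van velocity = (98.623, -8.628) km/h.
Velocity of taxi relative to van = (0.000, -54.000) − (98.623, -8.628) = (-98.623, -45.372) km/h.
Bearing = atan2(-98.62, -45.37) = 245.30° clockwise from north.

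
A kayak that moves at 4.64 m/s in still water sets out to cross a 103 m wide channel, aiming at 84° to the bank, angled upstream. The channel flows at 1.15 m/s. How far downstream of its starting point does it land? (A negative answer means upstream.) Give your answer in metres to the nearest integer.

15 m

Perpendicular speed = 4.615 m/s; crossing time = 103 / 4.615 = 22.321 s.
Net downstream speed = 0.665 m/s.
Drift = 0.665 × 22.321 = 14.843 m (downstream).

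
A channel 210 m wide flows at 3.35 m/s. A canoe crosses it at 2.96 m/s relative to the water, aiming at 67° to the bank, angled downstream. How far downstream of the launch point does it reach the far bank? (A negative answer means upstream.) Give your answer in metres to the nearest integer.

347 m

Perpendicular speed = 2.725 m/s; crossing time = 210 / 2.725 = 77.073 s.
Net downstream speed = 4.507 m/s.
Drift = 4.507 × 77.073 = 347.334 m (downstream).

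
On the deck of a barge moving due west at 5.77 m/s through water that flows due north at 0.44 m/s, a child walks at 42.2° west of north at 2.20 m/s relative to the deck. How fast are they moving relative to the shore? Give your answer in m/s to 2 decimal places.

In east/north components (m/s): child relative to barge = (-1.478, 1.630); barge relative to water = (-5.770, 0.000); water relative to ground = (0.000, 0.440).
Sum = (-7.248, 2.070) m/s.
Speed = |(-7.248, 2.070)| = 7.538 m/s.

7.54 m/s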